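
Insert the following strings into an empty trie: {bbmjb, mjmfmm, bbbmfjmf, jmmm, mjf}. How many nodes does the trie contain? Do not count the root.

22

Trace insertions, counting only characters that open a new branch:
  "bbmjb" → 5 new (b, b, m, j, b)
  "mjmfmm" → 6 new (m, j, m, f, m, m)
  "bbbmfjmf" → prefix "bb" already present; 6 new (b, m, f, j, m, f)
  "jmmm" → 4 new (j, m, m, m)
  "mjf" → prefix "mj" already present; 1 new (f)
Total nodes = 5 + 6 + 6 + 4 + 1 = 22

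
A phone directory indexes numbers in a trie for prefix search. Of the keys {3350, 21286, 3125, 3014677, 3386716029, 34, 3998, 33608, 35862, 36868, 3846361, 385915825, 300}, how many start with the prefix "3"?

12

Traverse to the node for "3", then collect every word in that subtree.
Words under "3": 300, 3014677, 3125, 3350, 33608, 3386716029, 34, 35862, 36868, 3846361, 385915825, 3998
Count: 12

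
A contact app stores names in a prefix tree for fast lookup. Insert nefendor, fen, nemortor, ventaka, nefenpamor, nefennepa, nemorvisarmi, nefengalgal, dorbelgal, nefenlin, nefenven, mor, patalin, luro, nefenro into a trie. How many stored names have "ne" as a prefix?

9

Walk to "ne"; the words in its subtree are exactly those with that prefix.
Words under "ne": nefendor, nefengalgal, nefenlin, nefennepa, nefenpamor, nefenro, nefenven, nemortor, nemorvisarmi
Count: 9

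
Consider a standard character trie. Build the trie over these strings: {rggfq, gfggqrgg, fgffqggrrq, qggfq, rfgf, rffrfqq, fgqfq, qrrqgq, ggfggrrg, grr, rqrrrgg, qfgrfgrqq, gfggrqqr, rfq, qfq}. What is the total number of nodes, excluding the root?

73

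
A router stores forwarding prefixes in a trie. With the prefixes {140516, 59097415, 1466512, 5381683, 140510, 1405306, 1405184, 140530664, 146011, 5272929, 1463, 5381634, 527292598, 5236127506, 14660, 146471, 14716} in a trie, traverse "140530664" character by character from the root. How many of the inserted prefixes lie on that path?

2

Traverse "140530664" character by character; count nodes along the way that are marked as word ends.
Prefixes of the query that are stored words: "1405306", "140530664"
Count: 2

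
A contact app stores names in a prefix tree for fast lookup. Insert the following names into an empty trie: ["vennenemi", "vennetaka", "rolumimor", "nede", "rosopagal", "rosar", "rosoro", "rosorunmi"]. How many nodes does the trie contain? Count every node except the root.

41

Trace insertions, counting only characters that open a new branch:
  "vennenemi" → 9 new (v, e, n, n, e, n, e, m, i)
  "vennetaka" → prefix "venne" already present; 4 new (t, a, k, a)
  "rolumimor" → 9 new (r, o, l, u, m, i, m, o, r)
  "nede" → 4 new (n, e, d, e)
  "rosopagal" → prefix "ro" already present; 7 new (s, o, p, a, g, a, l)
  "rosar" → prefix "ros" already present; 2 new (a, r)
  "rosoro" → prefix "roso" already present; 2 new (r, o)
  "rosorunmi" → prefix "rosor" already present; 4 new (u, n, m, i)
Total nodes = 9 + 4 + 9 + 4 + 7 + 2 + 2 + 4 = 41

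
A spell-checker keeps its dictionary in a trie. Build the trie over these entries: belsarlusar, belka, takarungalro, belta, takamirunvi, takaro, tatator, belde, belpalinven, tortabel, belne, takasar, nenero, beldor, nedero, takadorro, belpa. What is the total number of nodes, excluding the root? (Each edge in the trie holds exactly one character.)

79

Trace insertions, counting only characters that open a new branch:
  "belsarlusar" → 11 new (b, e, l, s, a, r, l, u, s, a, r)
  "belka" → prefix "bel" already present; 2 new (k, a)
  "takarungalro" → 12 new (t, a, k, a, r, u, n, g, a, l, r, o)
  "belta" → prefix "bel" already present; 2 new (t, a)
  "takamirunvi" → prefix "taka" already present; 7 new (m, i, r, u, n, v, i)
  "takaro" → prefix "takar" already present; 1 new (o)
  "tatator" → prefix "ta" already present; 5 new (t, a, t, o, r)
  "belde" → prefix "bel" already present; 2 new (d, e)
  "belpalinven" → prefix "bel" already present; 8 new (p, a, l, i, n, v, e, n)
  "tortabel" → prefix "t" already present; 7 new (o, r, t, a, b, e, l)
  "belne" → prefix "bel" already present; 2 new (n, e)
  "takasar" → prefix "taka" already present; 3 new (s, a, r)
  "nenero" → 6 new (n, e, n, e, r, o)
  "beldor" → prefix "beld" already present; 2 new (o, r)
  "nedero" → prefix "ne" already present; 4 new (d, e, r, o)
  "takadorro" → prefix "taka" already present; 5 new (d, o, r, r, o)
  "belpa" → prefix "belpa" already present; 0 new (none)
Total nodes = 11 + 2 + 12 + 2 + 7 + 1 + 5 + 2 + 8 + 7 + 2 + 3 + 6 + 2 + 4 + 5 + 0 = 79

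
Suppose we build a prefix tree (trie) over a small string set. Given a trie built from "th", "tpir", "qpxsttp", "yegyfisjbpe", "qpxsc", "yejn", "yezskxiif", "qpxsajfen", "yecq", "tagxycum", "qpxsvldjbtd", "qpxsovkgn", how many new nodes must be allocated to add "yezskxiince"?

"yezskxii" is already a path in the trie; the remaining "nce" must be added.
So 11 − 8 = 3 new nodes.

3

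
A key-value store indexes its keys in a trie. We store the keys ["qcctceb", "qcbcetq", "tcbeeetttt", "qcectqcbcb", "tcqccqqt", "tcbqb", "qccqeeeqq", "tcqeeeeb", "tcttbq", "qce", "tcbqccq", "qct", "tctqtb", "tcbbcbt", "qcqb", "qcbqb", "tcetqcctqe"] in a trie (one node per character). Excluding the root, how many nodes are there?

Trace insertions, counting only characters that open a new branch:
  "qcctceb" → 7 new (q, c, c, t, c, e, b)
  "qcbcetq" → prefix "qc" already present; 5 new (b, c, e, t, q)
  "tcbeeetttt" → 10 new (t, c, b, e, e, e, t, t, t, t)
  "qcectqcbcb" → prefix "qc" already present; 8 new (e, c, t, q, c, b, c, b)
  "tcqccqqt" → prefix "tc" already present; 6 new (q, c, c, q, q, t)
  "tcbqb" → prefix "tcb" already present; 2 new (q, b)
  "qccqeeeqq" → prefix "qcc" already present; 6 new (q, e, e, e, q, q)
  "tcqeeeeb" → prefix "tcq" already present; 5 new (e, e, e, e, b)
  "tcttbq" → prefix "tc" already present; 4 new (t, t, b, q)
  "qce" → prefix "qce" already present; 0 new (none)
  "tcbqccq" → prefix "tcbq" already present; 3 new (c, c, q)
  "qct" → prefix "qc" already present; 1 new (t)
  "tctqtb" → prefix "tct" already present; 3 new (q, t, b)
  "tcbbcbt" → prefix "tcb" already present; 4 new (b, c, b, t)
  "qcqb" → prefix "qc" already present; 2 new (q, b)
  "qcbqb" → prefix "qcb" already present; 2 new (q, b)
  "tcetqcctqe" → prefix "tc" already present; 8 new (e, t, q, c, c, t, q, e)
Total nodes = 7 + 5 + 10 + 8 + 6 + 2 + 6 + 5 + 4 + 0 + 3 + 1 + 3 + 4 + 2 + 2 + 8 = 76

76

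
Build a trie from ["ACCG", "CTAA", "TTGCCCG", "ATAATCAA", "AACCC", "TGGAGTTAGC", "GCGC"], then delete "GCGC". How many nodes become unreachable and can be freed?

A node on "GCGC"'s path can go only if nothing else ends at it or branches off below it.
No other word shares any prefix with "GCGC", so all 4 of its nodes go.
Nodes removed: 4

4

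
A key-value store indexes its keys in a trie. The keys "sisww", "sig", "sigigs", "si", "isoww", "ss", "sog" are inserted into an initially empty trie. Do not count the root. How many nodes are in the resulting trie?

17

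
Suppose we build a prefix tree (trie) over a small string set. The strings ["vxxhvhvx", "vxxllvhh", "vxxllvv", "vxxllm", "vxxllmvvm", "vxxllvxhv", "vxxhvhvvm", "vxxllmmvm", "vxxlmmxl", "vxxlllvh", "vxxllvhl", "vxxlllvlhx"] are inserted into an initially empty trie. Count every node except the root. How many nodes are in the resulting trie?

For each word, the new-node count is its length minus the longest prefix already in the trie:
  "vxxhvhvx" → 8 new (v, x, x, h, v, h, v, x)
  "vxxllvhh" → prefix "vxx" already present; 5 new (l, l, v, h, h)
  "vxxllvv" → prefix "vxxllv" already present; 1 new (v)
  "vxxllm" → prefix "vxxll" already present; 1 new (m)
  "vxxllmvvm" → prefix "vxxllm" already present; 3 new (v, v, m)
  "vxxllvxhv" → prefix "vxxllv" already present; 3 new (x, h, v)
  "vxxhvhvvm" → prefix "vxxhvhv" already present; 2 new (v, m)
  "vxxllmmvm" → prefix "vxxllm" already present; 3 new (m, v, m)
  "vxxlmmxl" → prefix "vxxl" already present; 4 new (m, m, x, l)
  "vxxlllvh" → prefix "vxxll" already present; 3 new (l, v, h)
  "vxxllvhl" → prefix "vxxllvh" already present; 1 new (l)
  "vxxlllvlhx" → prefix "vxxlllv" already present; 3 new (l, h, x)
Total nodes = 8 + 5 + 1 + 1 + 3 + 3 + 2 + 3 + 4 + 3 + 1 + 3 = 37

37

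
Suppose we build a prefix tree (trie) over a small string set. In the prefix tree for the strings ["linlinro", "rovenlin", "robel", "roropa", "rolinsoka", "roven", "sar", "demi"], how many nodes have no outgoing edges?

7

Leaves are exactly the stored words that no other stored word extends.
Those words: "demi", "linlinro", "robel", "rolinsoka", "roropa", "rovenlin", "sar"
Leaf count: 7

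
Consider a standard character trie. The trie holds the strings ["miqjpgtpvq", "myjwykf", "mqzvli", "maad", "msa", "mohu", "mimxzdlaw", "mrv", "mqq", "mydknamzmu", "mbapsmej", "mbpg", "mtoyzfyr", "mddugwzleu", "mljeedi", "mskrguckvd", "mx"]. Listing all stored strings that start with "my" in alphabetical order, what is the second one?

Filter for "my…" and sort: "mydknamzmu", "myjwykf"
The 2nd is myjwykf.

myjwykf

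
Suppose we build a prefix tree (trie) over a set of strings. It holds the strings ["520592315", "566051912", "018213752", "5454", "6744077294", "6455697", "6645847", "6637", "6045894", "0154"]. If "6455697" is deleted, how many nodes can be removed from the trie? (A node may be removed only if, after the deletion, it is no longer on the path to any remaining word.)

6

A node on "6455697"'s path can go only if nothing else ends at it or branches off below it.
The suffix "455697" (6 nodes) is used only by "6455697"; the node for "6" still has the child "7", so pruning stops there.
Nodes removed: 6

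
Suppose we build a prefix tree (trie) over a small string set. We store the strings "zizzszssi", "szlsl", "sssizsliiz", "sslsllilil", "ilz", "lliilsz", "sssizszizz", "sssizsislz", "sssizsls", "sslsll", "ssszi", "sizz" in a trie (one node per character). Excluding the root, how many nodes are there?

55

Trace insertions, counting only characters that open a new branch:
  "zizzszssi" → 9 new (z, i, z, z, s, z, s, s, i)
  "szlsl" → 5 new (s, z, l, s, l)
  "sssizsliiz" → prefix "s" already present; 9 new (s, s, i, z, s, l, i, i, z)
  "sslsllilil" → prefix "ss" already present; 8 new (l, s, l, l, i, l, i, l)
  "ilz" → 3 new (i, l, z)
  "lliilsz" → 7 new (l, l, i, i, l, s, z)
  "sssizszizz" → prefix "sssizs" already present; 4 new (z, i, z, z)
  "sssizsislz" → prefix "sssizs" already present; 4 new (i, s, l, z)
  "sssizsls" → prefix "sssizsl" already present; 1 new (s)
  "sslsll" → prefix "sslsll" already present; 0 new (none)
  "ssszi" → prefix "sss" already present; 2 new (z, i)
  "sizz" → prefix "s" already present; 3 new (i, z, z)
Total nodes = 9 + 5 + 9 + 8 + 3 + 7 + 4 + 4 + 1 + 0 + 2 + 3 = 55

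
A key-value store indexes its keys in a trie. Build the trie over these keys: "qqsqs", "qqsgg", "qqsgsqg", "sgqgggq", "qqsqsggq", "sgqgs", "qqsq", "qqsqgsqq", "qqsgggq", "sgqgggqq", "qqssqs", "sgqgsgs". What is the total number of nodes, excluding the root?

Trace insertions, counting only characters that open a new branch:
  "qqsqs" → 5 new (q, q, s, q, s)
  "qqsgg" → prefix "qqs" already present; 2 new (g, g)
  "qqsgsqg" → prefix "qqsg" already present; 3 new (s, q, g)
  "sgqgggq" → 7 new (s, g, q, g, g, g, q)
  "qqsqsggq" → prefix "qqsqs" already present; 3 new (g, g, q)
  "sgqgs" → prefix "sgqg" already present; 1 new (s)
  "qqsq" → prefix "qqsq" already present; 0 new (none)
  "qqsqgsqq" → prefix "qqsq" already present; 4 new (g, s, q, q)
  "qqsgggq" → prefix "qqsgg" already present; 2 new (g, q)
  "sgqgggqq" → prefix "sgqgggq" already present; 1 new (q)
  "qqssqs" → prefix "qqs" already present; 3 new (s, q, s)
  "sgqgsgs" → prefix "sgqgs" already present; 2 new (g, s)
Total nodes = 5 + 2 + 3 + 7 + 3 + 1 + 0 + 4 + 2 + 1 + 3 + 2 = 33

33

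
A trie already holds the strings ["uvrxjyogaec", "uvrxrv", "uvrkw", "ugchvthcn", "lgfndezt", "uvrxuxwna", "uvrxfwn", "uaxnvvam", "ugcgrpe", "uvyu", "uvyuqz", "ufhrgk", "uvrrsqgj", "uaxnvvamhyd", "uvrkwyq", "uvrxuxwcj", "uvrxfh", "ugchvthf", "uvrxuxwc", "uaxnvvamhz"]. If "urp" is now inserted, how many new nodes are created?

2

Walking "urp" from the root, the first 1 characters ("u") follow existing edges; "r" is the first miss.
New nodes needed: |"urp"| − 1 = 3 − 1 = 2.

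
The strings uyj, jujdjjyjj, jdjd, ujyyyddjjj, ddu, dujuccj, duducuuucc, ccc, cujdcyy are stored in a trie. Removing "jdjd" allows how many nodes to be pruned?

3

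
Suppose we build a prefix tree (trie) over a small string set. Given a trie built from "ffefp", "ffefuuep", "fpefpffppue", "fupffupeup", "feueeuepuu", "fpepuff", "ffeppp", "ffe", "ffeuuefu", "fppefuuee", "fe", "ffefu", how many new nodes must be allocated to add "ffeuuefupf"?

"ffeuuefu" is already a path in the trie; the remaining "pf" must be added.
New nodes needed: |"ffeuuefupf"| − 8 = 10 − 8 = 2.

2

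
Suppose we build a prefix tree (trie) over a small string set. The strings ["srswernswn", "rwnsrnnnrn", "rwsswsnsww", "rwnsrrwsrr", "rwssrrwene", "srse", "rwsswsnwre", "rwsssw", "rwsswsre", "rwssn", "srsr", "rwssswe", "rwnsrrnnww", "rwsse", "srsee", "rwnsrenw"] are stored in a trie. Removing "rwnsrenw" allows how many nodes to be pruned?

After clearing the end-marker at "rwnsrenw", prune upward until reaching a node still needed by another word.
The suffix "enw" (3 nodes) is used only by "rwnsrenw"; the node for "rwnsr" still has the child "n", so pruning stops there.
Nodes removed: 3

3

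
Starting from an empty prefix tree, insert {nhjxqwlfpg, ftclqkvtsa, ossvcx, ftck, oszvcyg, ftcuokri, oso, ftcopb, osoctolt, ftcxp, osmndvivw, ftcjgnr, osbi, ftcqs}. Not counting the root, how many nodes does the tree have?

For each word, the new-node count is its length minus the longest prefix already in the trie:
  "nhjxqwlfpg" → 10 new (n, h, j, x, q, w, l, f, p, g)
  "ftclqkvtsa" → 10 new (f, t, c, l, q, k, v, t, s, a)
  "ossvcx" → 6 new (o, s, s, v, c, x)
  "ftck" → prefix "ftc" already present; 1 new (k)
  "oszvcyg" → prefix "os" already present; 5 new (z, v, c, y, g)
  "ftcuokri" → prefix "ftc" already present; 5 new (u, o, k, r, i)
  "oso" → prefix "os" already present; 1 new (o)
  "ftcopb" → prefix "ftc" already present; 3 new (o, p, b)
  "osoctolt" → prefix "oso" already present; 5 new (c, t, o, l, t)
  "ftcxp" → prefix "ftc" already present; 2 new (x, p)
  "osmndvivw" → prefix "os" already present; 7 new (m, n, d, v, i, v, w)
  "ftcjgnr" → prefix "ftc" already present; 4 new (j, g, n, r)
  "osbi" → prefix "os" already present; 2 new (b, i)
  "ftcqs" → prefix "ftc" already present; 2 new (q, s)
Total nodes = 10 + 10 + 6 + 1 + 5 + 5 + 1 + 3 + 5 + 2 + 7 + 4 + 2 + 2 = 63

63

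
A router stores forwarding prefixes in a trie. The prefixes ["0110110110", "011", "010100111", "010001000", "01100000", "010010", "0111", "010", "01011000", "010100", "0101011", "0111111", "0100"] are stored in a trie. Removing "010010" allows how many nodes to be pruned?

Walk "010010" from the leaf back toward the root, removing each node that no remaining word uses.
The suffix "10" (2 nodes) is used only by "010010"; the node for "0100" still has the child "0", so pruning stops there.
Nodes removed: 2

2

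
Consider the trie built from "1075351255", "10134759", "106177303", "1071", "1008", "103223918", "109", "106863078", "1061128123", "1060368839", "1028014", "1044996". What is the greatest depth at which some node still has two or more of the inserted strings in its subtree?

The deepest shared node is where two words last agree before diverging.
"1061128123" and "106177303" agree on "1061" (4 characters) before diverging; nothing deeper is shared.
Longest shared-prefix length: 4

4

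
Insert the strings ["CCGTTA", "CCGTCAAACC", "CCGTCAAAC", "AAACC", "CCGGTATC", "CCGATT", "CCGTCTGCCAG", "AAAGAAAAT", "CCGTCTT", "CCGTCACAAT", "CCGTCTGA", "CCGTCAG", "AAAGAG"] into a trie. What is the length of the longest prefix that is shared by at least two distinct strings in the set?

9

The deepest shared node is where two words last agree before diverging.
e.g. "CCGTCAAAC" and "CCGTCAAACC" share the prefix "CCGTCAAAC" of length 9; no pair shares a longer one.
Longest shared-prefix length: 9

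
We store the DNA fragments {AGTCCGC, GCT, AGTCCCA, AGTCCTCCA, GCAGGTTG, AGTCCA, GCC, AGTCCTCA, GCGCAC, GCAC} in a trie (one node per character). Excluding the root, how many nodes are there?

30

Trie structure (* marks end of a word):
(root)
├─ A
│  └─ G
│     └─ T
│        └─ C
│           └─ C
│              ├─ A *
│              ├─ C
│              │  └─ A *
│              ├─ G
│              │  └─ C *
│              └─ T
│                 └─ C
│                    ├─ A *
│                    └─ C
│                       └─ A *
└─ G
   └─ C
      ├─ A
      │  ├─ C *
      │  └─ G
      │     └─ G
      │        └─ T
      │           └─ T
      │              └─ G *
      ├─ C *
      ├─ G
      │  └─ C
      │     └─ A
      │        └─ C *
      └─ T *
Counting every labelled node above: 30.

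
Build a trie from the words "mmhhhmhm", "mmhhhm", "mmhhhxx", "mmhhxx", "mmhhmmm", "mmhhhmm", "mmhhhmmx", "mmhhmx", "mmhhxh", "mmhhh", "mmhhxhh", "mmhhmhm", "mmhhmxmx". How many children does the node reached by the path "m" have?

1

Walk "m" from the root, arriving at one node.
Characters that immediately follow "m" among the stored strings: {m}.
That node has 1 child edge.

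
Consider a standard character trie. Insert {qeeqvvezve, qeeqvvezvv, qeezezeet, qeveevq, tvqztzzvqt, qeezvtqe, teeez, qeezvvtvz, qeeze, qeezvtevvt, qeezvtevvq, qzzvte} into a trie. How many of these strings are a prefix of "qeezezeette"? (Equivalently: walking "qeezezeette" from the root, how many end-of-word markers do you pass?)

Check each prefix of "qeezezeette" against the stored set — each match is an end-marker on the path.
Prefixes of the query that are stored words: "qeeze", "qeezezeet"
Count: 2

2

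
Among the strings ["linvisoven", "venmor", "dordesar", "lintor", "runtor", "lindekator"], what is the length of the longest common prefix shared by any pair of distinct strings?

Equivalently: take the maximum, over all pairs, of their longest common prefix length.
e.g. "lindekator" and "lintor" share the prefix "lin" of length 3; no pair shares a longer one.
Longest shared-prefix length: 3

3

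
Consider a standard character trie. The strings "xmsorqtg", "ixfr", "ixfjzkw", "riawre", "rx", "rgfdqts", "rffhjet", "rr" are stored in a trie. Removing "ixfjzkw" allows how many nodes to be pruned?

A node on "ixfjzkw"'s path can go only if nothing else ends at it or branches off below it.
The suffix "jzkw" (4 nodes) is used only by "ixfjzkw"; the node for "ixf" still has the child "r", so pruning stops there.
Nodes removed: 4

4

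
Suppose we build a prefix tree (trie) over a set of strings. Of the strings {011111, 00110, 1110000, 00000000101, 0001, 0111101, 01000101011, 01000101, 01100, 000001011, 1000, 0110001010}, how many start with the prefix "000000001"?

Walk to "000000001"; the words in its subtree are exactly those with that prefix.
Words under "000000001": 00000000101
Count: 1

1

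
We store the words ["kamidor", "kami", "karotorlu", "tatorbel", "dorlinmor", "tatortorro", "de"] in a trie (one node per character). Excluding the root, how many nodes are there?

37

Count nodes per top-level branch (shared prefixes stored once):
  'd'-branch (de, dorlinmor): 10 nodes
  'k'-branch (kami, kamidor, karotorlu): 14 nodes
  't'-branch (tatorbel, tatortorro): 13 nodes
Sum: 37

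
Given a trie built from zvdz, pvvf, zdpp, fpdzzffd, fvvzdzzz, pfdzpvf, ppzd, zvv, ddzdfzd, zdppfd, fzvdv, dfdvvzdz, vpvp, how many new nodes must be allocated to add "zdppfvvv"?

3

The longest prefix of "zdppfvvv" already in the trie is "zdppf" (length 5).
So 8 − 5 = 3 new nodes.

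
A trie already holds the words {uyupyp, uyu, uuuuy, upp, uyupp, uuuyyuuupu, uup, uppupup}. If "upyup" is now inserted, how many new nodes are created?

Walking "upyup" from the root, the first 2 characters ("up") follow existing edges; "y" is the first miss.
Each of the 3 remaining characters creates one node.

3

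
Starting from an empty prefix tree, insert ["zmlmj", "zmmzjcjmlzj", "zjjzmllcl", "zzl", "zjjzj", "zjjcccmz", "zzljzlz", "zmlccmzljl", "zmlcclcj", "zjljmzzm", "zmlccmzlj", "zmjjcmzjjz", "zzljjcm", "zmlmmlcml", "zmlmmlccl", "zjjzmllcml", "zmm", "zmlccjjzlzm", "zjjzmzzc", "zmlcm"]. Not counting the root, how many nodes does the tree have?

80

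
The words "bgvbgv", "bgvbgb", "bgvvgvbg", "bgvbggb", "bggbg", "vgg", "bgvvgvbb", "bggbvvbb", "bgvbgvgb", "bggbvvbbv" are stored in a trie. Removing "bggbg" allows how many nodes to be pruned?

A node on "bggbg"'s path can go only if nothing else ends at it or branches off below it.
The suffix "g" (1 node) is used only by "bggbg"; the node for "bggb" still has the child "v", so pruning stops there.
Nodes removed: 1

1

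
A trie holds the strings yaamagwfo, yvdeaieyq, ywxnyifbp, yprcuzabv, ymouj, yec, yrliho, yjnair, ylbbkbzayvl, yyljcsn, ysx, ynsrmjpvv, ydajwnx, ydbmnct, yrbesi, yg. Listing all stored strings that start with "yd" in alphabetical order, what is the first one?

DFS of the "yd" subtree visits, in order: "ydajwnx", "ydbmnct"
Position 1: ydajwnx

ydajwnx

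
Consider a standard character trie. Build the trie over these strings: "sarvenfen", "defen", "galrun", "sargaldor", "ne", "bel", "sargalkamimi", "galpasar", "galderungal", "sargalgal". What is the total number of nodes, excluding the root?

Insert word by word; a character creates a node only if that edge doesn't already exist:
  "sarvenfen" → 9 new (s, a, r, v, e, n, f, e, n)
  "defen" → 5 new (d, e, f, e, n)
  "galrun" → 6 new (g, a, l, r, u, n)
  "sargaldor" → prefix "sar" already present; 6 new (g, a, l, d, o, r)
  "ne" → 2 new (n, e)
  "bel" → 3 new (b, e, l)
  "sargalkamimi" → prefix "sargal" already present; 6 new (k, a, m, i, m, i)
  "galpasar" → prefix "gal" already present; 5 new (p, a, s, a, r)
  "galderungal" → prefix "gal" already present; 8 new (d, e, r, u, n, g, a, l)
  "sargalgal" → prefix "sargal" already present; 3 new (g, a, l)
Total nodes = 9 + 5 + 6 + 6 + 2 + 3 + 6 + 5 + 8 + 3 = 53

53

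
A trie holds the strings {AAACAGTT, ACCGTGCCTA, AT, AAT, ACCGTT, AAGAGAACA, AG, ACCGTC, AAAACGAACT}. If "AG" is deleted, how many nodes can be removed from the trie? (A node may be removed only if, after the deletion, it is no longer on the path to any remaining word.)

1

A node on "AG"'s path can go only if nothing else ends at it or branches off below it.
The suffix "G" (1 node) is used only by "AG"; the node for "A" still has the child "A", so pruning stops there.
Nodes removed: 1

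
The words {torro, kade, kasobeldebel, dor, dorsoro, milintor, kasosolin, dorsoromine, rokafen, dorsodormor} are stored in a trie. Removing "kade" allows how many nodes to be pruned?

2

After clearing the end-marker at "kade", prune upward until reaching a node still needed by another word.
The suffix "de" (2 nodes) is used only by "kade"; the node for "ka" still has the child "s", so pruning stops there.
Nodes removed: 2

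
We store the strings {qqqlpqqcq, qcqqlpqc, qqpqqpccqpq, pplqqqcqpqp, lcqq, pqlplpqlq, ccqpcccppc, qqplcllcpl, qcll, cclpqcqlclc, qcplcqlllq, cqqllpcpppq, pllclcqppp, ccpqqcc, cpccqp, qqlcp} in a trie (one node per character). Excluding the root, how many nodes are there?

Trace insertions, counting only characters that open a new branch:
  "qqqlpqqcq" → 9 new (q, q, q, l, p, q, q, c, q)
  "qcqqlpqc" → prefix "q" already present; 7 new (c, q, q, l, p, q, c)
  "qqpqqpccqpq" → prefix "qq" already present; 9 new (p, q, q, p, c, c, q, p, q)
  "pplqqqcqpqp" → 11 new (p, p, l, q, q, q, c, q, p, q, p)
  "lcqq" → 4 new (l, c, q, q)
  "pqlplpqlq" → prefix "p" already present; 8 new (q, l, p, l, p, q, l, q)
  "ccqpcccppc" → 10 new (c, c, q, p, c, c, c, p, p, c)
  "qqplcllcpl" → prefix "qqp" already present; 7 new (l, c, l, l, c, p, l)
  "qcll" → prefix "qc" already present; 2 new (l, l)
  "cclpqcqlclc" → prefix "cc" already present; 9 new (l, p, q, c, q, l, c, l, c)
  "qcplcqlllq" → prefix "qc" already present; 8 new (p, l, c, q, l, l, l, q)
  "cqqllpcpppq" → prefix "c" already present; 10 new (q, q, l, l, p, c, p, p, p, q)
  "pllclcqppp" → prefix "p" already present; 9 new (l, l, c, l, c, q, p, p, p)
  "ccpqqcc" → prefix "cc" already present; 5 new (p, q, q, c, c)
  "cpccqp" → prefix "c" already present; 5 new (p, c, c, q, p)
  "qqlcp" → prefix "qq" already present; 3 new (l, c, p)
Total nodes = 9 + 7 + 9 + 11 + 4 + 8 + 10 + 7 + 2 + 9 + 8 + 10 + 9 + 5 + 5 + 3 = 116

116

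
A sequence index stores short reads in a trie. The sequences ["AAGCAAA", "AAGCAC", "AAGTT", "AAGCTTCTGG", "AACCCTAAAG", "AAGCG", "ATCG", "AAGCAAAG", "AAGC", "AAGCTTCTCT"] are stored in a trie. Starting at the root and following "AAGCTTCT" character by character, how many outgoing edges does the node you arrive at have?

2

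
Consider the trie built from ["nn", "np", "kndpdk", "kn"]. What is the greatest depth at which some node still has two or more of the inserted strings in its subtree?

2

Look for the deepest trie node that still has at least two words in its subtree.
e.g. "kn" and "kndpdk" share the prefix "kn" of length 2; no pair shares a longer one.
Longest shared-prefix length: 2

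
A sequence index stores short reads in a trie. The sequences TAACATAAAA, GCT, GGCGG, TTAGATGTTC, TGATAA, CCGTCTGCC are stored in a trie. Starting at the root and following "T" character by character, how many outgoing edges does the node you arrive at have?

The children of the "T" node are the distinct next characters among strings starting with "T".
Characters that immediately follow "T" among the stored strings: {A, G, T}.
That node has 3 child edges.

3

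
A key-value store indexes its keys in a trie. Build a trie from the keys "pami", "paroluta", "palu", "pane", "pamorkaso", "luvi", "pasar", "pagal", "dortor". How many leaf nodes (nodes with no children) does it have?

Leaves are exactly the stored words that no other stored word extends.
Those words: "dortor", "luvi", "pagal", "palu", "pami", "pamorkaso", "pane", "paroluta", "pasar"
Leaf count: 9

9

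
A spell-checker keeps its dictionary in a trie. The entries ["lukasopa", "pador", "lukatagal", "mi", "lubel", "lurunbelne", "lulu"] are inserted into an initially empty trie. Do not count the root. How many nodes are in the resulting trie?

Trie structure (* marks end of a word):
(root)
├─ l
│  └─ u
│     ├─ b
│     │  └─ e
│     │     └─ l *
│     ├─ k
│     │  └─ a
│     │     ├─ s
│     │     │  └─ o
│     │     │     └─ p
│     │     │        └─ a *
│     │     └─ t
│     │        └─ a
│     │           └─ g
│     │              └─ a
│     │                 └─ l *
│     ├─ l
│     │  └─ u *
│     └─ r
│        └─ u
│           └─ n
│              └─ b
│                 └─ e
│                    └─ l
│                       └─ n
│                          └─ e *
├─ m
│  └─ i *
└─ p
   └─ a
      └─ d
         └─ o
            └─ r *
Counting every labelled node above: 33.

33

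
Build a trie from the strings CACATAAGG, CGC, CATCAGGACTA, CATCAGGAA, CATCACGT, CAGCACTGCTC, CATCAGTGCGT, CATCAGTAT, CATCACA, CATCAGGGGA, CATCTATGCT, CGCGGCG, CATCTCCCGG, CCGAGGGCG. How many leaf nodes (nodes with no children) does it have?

13

A leaf is a node with no children — equivalently, the end of a word that is not a proper prefix of any other stored word.
Those words: "CACATAAGG", "CAGCACTGCTC", "CATCACA", "CATCACGT", "CATCAGGAA", "CATCAGGACTA", "CATCAGGGGA", "CATCAGTAT", "CATCAGTGCGT", "CATCTATGCT", "CATCTCCCGG", "CCGAGGGCG", "CGCGGCG"
Leaf count: 13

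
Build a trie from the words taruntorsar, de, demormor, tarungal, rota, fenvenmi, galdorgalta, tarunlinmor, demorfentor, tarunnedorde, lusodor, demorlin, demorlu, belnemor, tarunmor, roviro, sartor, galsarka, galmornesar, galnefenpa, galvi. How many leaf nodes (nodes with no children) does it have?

Leaves are exactly the stored words that no other stored word extends.
Those words: "belnemor", "demorfentor", "demorlin", "demorlu", "demormor", "fenvenmi", "galdorgalta", "galmornesar", "galnefenpa", "galsarka", "galvi", "lusodor", "rota", "roviro", "sartor", "tarungal", "tarunlinmor", "tarunmor", "tarunnedorde", "taruntorsar"
Leaf count: 20

20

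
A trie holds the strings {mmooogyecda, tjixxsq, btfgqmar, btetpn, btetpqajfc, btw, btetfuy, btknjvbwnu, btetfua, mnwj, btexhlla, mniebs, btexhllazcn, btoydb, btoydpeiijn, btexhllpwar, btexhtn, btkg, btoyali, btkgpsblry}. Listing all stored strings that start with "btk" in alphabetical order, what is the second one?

Filter for "btk…" and sort: "btkg", "btkgpsblry", "btknjvbwnu"
Position 2: btkgpsblry

btkgpsblry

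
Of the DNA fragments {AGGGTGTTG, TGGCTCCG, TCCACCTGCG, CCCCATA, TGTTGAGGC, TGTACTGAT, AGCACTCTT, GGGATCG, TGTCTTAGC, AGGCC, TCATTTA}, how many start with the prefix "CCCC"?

Walk to "CCCC"; the words in its subtree are exactly those with that prefix.
Words under "CCCC": CCCCATA
Count: 1

1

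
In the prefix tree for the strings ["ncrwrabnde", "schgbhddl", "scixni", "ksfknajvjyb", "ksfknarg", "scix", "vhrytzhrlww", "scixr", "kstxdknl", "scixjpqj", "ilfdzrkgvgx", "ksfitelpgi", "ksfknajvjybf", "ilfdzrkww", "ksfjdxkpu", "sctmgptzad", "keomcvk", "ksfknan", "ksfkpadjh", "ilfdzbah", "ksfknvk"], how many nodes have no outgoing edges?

Leaves are exactly the stored words that no other stored word extends.
Those words: "ilfdzbah", "ilfdzrkgvgx", "ilfdzrkww", "keomcvk", "ksfitelpgi", "ksfjdxkpu", "ksfknajvjybf", "ksfknan", "ksfknarg", "ksfknvk", "ksfkpadjh", "kstxdknl", "ncrwrabnde", "schgbhddl", "scixjpqj", "scixni", "scixr", "sctmgptzad", "vhrytzhrlww"
Leaf count: 19

19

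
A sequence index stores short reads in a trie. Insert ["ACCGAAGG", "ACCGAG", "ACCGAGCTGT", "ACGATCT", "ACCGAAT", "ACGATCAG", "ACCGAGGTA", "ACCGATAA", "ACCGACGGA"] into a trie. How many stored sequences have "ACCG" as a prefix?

7

Traverse to the node for "ACCG", then collect every word in that subtree.
Matches: "ACCGAAGG", "ACCGAAT", "ACCGACGGA", "ACCGAG", "ACCGAGCTGT", "ACCGAGGTA", "ACCGATAA"
Count: 7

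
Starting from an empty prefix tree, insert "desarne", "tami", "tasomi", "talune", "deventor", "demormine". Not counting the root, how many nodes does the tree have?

Trie structure (* marks end of a word):
(root)
├─ d
│  └─ e
│     ├─ m
│     │  └─ o
│     │     └─ r
│     │        └─ m
│     │           └─ i
│     │              └─ n
│     │                 └─ e *
│     ├─ s
│     │  └─ a
│     │     └─ r
│     │        └─ n
│     │           └─ e *
│     └─ v
│        └─ e
│           └─ n
│              └─ t
│                 └─ o
│                    └─ r *
└─ t
   └─ a
      ├─ l
      │  └─ u
      │     └─ n
      │        └─ e *
      ├─ m
      │  └─ i *
      └─ s
         └─ o
            └─ m
               └─ i *
Counting every labelled node above: 32.

32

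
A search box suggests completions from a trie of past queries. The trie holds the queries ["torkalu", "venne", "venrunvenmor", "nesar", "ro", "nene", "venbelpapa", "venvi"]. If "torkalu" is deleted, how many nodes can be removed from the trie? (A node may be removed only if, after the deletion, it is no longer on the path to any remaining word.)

After clearing the end-marker at "torkalu", prune upward until reaching a node still needed by another word.
No other word shares any prefix with "torkalu", so all 7 of its nodes go.
Nodes removed: 7

7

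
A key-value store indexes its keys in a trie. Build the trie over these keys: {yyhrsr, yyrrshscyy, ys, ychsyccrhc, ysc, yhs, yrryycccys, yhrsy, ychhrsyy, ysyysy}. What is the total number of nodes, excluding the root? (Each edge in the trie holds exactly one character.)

Count nodes per top-level branch (shared prefixes stored once):
  'y'-branch (ychhrsyy, ychsyccrhc, yhrsy, yhs, yrryycccys, ys, ysc, ysyysy, yyhrsr, yyrrshscyy): 48 nodes
Sum: 48

48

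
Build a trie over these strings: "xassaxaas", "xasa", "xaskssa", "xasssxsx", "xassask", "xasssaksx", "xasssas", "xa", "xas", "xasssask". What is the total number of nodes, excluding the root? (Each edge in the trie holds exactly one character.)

26

For each word, the new-node count is its length minus the longest prefix already in the trie:
  "xassaxaas" → 9 new (x, a, s, s, a, x, a, a, s)
  "xasa" → prefix "xas" already present; 1 new (a)
  "xaskssa" → prefix "xas" already present; 4 new (k, s, s, a)
  "xasssxsx" → prefix "xass" already present; 4 new (s, x, s, x)
  "xassask" → prefix "xassa" already present; 2 new (s, k)
  "xasssaksx" → prefix "xasss" already present; 4 new (a, k, s, x)
  "xasssas" → prefix "xasssa" already present; 1 new (s)
  "xa" → prefix "xa" already present; 0 new (none)
  "xas" → prefix "xas" already present; 0 new (none)
  "xasssask" → prefix "xasssas" already present; 1 new (k)
Total nodes = 9 + 1 + 4 + 4 + 2 + 4 + 1 + 0 + 0 + 1 = 26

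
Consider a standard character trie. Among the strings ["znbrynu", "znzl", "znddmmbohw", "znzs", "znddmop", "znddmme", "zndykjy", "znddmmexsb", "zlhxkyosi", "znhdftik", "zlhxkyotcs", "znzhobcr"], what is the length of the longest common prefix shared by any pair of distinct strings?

The deepest shared node is where two words last agree before diverging.
"zlhxkyosi" and "zlhxkyotcs" agree on "zlhxkyo" (7 characters) before diverging; nothing deeper is shared.
Longest shared-prefix length: 7

7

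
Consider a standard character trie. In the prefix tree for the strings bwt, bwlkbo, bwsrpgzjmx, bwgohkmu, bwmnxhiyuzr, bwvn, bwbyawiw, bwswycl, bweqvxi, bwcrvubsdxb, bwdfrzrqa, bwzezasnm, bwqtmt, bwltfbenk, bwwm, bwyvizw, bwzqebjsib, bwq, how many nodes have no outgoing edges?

17

A leaf is a node with no children — equivalently, the end of a word that is not a proper prefix of any other stored word.
Those words: "bwbyawiw", "bwcrvubsdxb", "bwdfrzrqa", "bweqvxi", "bwgohkmu", "bwlkbo", "bwltfbenk", "bwmnxhiyuzr", "bwqtmt", "bwsrpgzjmx", "bwswycl", "bwt", "bwvn", "bwwm", "bwyvizw", "bwzezasnm", "bwzqebjsib"
Leaf count: 17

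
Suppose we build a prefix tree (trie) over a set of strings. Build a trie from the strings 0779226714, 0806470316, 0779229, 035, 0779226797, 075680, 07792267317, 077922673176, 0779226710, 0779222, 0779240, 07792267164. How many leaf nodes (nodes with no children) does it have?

11

Leaves are exactly the stored words that no other stored word extends.
Those words: "035", "075680", "0779222", "0779226710", "0779226714", "07792267164", "077922673176", "0779226797", "0779229", "0779240", "0806470316"
Leaf count: 11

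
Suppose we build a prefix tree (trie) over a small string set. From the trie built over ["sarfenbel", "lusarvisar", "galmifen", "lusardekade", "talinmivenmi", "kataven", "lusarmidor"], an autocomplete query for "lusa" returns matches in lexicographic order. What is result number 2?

DFS of the "lusa" subtree visits, in order: "lusardekade", "lusarmidor", "lusarvisar"
Position 2: lusarmidor

lusarmidor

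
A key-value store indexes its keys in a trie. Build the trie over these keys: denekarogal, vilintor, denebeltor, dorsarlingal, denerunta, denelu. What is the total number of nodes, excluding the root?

43

Insert word by word; a character creates a node only if that edge doesn't already exist:
  "denekarogal" → 11 new (d, e, n, e, k, a, r, o, g, a, l)
  "vilintor" → 8 new (v, i, l, i, n, t, o, r)
  "denebeltor" → prefix "dene" already present; 6 new (b, e, l, t, o, r)
  "dorsarlingal" → prefix "d" already present; 11 new (o, r, s, a, r, l, i, n, g, a, l)
  "denerunta" → prefix "dene" already present; 5 new (r, u, n, t, a)
  "denelu" → prefix "dene" already present; 2 new (l, u)
Total nodes = 11 + 8 + 6 + 11 + 5 + 2 = 43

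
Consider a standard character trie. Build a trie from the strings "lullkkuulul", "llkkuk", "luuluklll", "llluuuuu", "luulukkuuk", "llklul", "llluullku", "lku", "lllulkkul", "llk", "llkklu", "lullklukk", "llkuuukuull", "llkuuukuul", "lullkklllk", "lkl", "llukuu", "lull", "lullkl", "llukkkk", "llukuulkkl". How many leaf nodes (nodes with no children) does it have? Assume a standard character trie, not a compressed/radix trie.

16

A leaf is a node with no children — equivalently, the end of a word that is not a proper prefix of any other stored word.
Those words: "lkl", "lku", "llkklu", "llkkuk", "llklul", "llkuuukuull", "lllulkkul", "llluullku", "llluuuuu", "llukkkk", "llukuulkkl", "lullkklllk", "lullkkuulul", "lullklukk", "luulukkuuk", "luuluklll"
Leaf count: 16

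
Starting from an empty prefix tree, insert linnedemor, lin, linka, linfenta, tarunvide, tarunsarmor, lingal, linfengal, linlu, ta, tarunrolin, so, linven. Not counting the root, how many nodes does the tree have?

50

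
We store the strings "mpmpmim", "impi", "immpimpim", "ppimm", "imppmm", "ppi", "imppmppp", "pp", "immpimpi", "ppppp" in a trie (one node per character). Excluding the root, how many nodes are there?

32

Trie structure (* marks end of a word):
(root)
├─ i
│  └─ m
│     ├─ m
│     │  └─ p
│     │     └─ i
│     │        └─ m
│     │           └─ p
│     │              └─ i *
│     │                 └─ m *
│     └─ p
│        ├─ i *
│        └─ p
│           └─ m
│              ├─ m *
│              └─ p
│                 └─ p
│                    └─ p *
├─ m
│  └─ p
│     └─ m
│        └─ p
│           └─ m
│              └─ i
│                 └─ m *
└─ p
   └─ p *
      ├─ i *
      │  └─ m
      │     └─ m *
      └─ p
         └─ p
            └─ p *
Counting every labelled node above: 32.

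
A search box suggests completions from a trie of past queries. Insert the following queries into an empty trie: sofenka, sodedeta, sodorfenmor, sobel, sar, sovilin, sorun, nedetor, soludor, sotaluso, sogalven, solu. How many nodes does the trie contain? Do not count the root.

58

Count nodes per top-level branch (shared prefixes stored once):
  'n'-branch (nedetor): 7 nodes
  's'-branch (sar, sobel, sodedeta, sodorfenmor, sofenka, sogalven, solu, soludor, sorun, sotaluso, sovilin): 51 nodes
Sum: 58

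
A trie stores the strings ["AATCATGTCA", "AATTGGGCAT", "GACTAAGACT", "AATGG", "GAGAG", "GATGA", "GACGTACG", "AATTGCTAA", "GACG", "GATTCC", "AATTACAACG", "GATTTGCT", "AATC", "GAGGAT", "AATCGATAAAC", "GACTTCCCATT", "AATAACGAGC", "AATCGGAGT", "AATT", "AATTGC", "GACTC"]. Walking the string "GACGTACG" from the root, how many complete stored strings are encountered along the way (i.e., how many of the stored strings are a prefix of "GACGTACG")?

Check each prefix of "GACGTACG" against the stored set — each match is an end-marker on the path.
Prefixes of the query that are stored words: "GACG", "GACGTACG"
Count: 2

2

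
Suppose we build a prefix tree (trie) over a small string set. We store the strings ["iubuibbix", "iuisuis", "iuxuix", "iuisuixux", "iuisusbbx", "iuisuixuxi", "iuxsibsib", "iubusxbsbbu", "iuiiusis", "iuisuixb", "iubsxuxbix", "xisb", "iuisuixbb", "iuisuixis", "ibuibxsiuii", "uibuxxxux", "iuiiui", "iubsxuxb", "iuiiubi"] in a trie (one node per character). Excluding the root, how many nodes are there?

Insert word by word; a character creates a node only if that edge doesn't already exist:
  "iubuibbix" → 9 new (i, u, b, u, i, b, b, i, x)
  "iuisuis" → prefix "iu" already present; 5 new (i, s, u, i, s)
  "iuxuix" → prefix "iu" already present; 4 new (x, u, i, x)
  "iuisuixux" → prefix "iuisui" already present; 3 new (x, u, x)
  "iuisusbbx" → prefix "iuisu" already present; 4 new (s, b, b, x)
  "iuisuixuxi" → prefix "iuisuixux" already present; 1 new (i)
  "iuxsibsib" → prefix "iux" already present; 6 new (s, i, b, s, i, b)
  "iubusxbsbbu" → prefix "iubu" already present; 7 new (s, x, b, s, b, b, u)
  "iuiiusis" → prefix "iui" already present; 5 new (i, u, s, i, s)
  "iuisuixb" → prefix "iuisuix" already present; 1 new (b)
  "iubsxuxbix" → prefix "iub" already present; 7 new (s, x, u, x, b, i, x)
  "xisb" → 4 new (x, i, s, b)
  "iuisuixbb" → prefix "iuisuixb" already present; 1 new (b)
  "iuisuixis" → prefix "iuisuix" already present; 2 new (i, s)
  "ibuibxsiuii" → prefix "i" already present; 10 new (b, u, i, b, x, s, i, u, i, i)
  "uibuxxxux" → 9 new (u, i, b, u, x, x, x, u, x)
  "iuiiui" → prefix "iuiiu" already present; 1 new (i)
  "iubsxuxb" → prefix "iubsxuxb" already present; 0 new (none)
  "iuiiubi" → prefix "iuiiu" already present; 2 new (b, i)
Total nodes = 9 + 5 + 4 + 3 + 4 + 1 + 6 + 7 + 5 + 1 + 7 + 4 + 1 + 2 + 10 + 9 + 1 + 0 + 2 = 81

81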